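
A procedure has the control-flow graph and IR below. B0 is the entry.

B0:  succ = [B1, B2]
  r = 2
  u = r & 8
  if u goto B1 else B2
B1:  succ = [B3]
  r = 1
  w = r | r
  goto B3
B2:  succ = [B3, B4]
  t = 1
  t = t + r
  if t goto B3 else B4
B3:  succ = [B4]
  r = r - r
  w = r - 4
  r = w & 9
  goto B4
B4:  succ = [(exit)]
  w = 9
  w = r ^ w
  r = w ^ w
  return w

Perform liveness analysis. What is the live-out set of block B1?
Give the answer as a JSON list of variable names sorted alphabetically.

Per-block:
  B0: {r,u} / ∅
  B1: {r,w} / ∅
  B2: {t} / {r}
  B3: {r,w} / {r}
  B4: {r,w} / {r}

Backward fixpoint:
  B0 li=∅ lo={r}
  B1 li=∅ lo={r}
  B2 li={r} lo={r}
  B3 li={r} lo={r}
  B4 li={r} lo=∅

live-out(B1) = ["r"]

Answer: ["r"]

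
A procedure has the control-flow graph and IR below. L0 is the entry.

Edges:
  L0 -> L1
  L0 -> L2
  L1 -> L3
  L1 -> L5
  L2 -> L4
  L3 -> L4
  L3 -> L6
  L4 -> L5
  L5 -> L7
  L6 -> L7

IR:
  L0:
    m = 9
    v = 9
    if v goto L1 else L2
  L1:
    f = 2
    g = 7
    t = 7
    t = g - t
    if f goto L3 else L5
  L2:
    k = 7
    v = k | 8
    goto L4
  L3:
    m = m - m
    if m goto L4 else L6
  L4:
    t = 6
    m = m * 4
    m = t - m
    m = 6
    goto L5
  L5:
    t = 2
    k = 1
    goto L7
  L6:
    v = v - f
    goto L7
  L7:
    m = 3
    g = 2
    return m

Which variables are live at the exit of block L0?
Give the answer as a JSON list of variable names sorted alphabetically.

Block summaries:
  L0: {m,v} / ∅
  L1: {f,g,t} / ∅
  L2: {k,v} / ∅
  L3: {m} / {m}
  L4: {m,t} / {m}
  L5: {k,t} / ∅
  L6: {v} / {f,v}
  L7: {g,m} / ∅

Liveness:
  L0: in=∅ out={m,v}
  L1: in={m,v} out={f,m,v}
  L2: in={m} out={m}
  L3: in={f,m,v} out={f,m,v}
  L4: in={m} out=∅
  L5: in=∅ out=∅
  L6: in={f,v} out=∅
  L7: in=∅ out=∅

live-out(L0) = ["m", "v"]

Answer: ["m", "v"]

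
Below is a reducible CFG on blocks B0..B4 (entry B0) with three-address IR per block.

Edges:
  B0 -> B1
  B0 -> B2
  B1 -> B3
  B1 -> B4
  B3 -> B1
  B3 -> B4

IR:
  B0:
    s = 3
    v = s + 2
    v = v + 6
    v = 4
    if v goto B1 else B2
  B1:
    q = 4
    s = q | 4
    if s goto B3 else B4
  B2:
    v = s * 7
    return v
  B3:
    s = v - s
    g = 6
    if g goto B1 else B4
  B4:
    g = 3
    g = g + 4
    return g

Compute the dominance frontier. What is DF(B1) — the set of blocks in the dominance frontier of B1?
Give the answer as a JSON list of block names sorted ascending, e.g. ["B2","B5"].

idom tree: B1←B0 B2←B0 B3←B1 B4←B1
Join-block Dom:
  B1: preds {B0,B3}: {B0} ∩ {B0,B1,B3} = {B0}; idom=B0
  B4: preds {B1,B3}: {B0,B1} ∩ {B0,B1,B3} = {B0,B1}; idom=B1

DF walk-up:
  B1←B0: walk · to B0
  B1←B3: walk B3→B1 to B0
  B4←B1: walk · to B1
  B4←B3: walk B3 to B1
  B0: DF=∅
  B1: DF={B1}
  B2: DF=∅
  B3: DF={B1,B4}
  B4: DF=∅

DF(B1) = ["B1"]

Answer: ["B1"]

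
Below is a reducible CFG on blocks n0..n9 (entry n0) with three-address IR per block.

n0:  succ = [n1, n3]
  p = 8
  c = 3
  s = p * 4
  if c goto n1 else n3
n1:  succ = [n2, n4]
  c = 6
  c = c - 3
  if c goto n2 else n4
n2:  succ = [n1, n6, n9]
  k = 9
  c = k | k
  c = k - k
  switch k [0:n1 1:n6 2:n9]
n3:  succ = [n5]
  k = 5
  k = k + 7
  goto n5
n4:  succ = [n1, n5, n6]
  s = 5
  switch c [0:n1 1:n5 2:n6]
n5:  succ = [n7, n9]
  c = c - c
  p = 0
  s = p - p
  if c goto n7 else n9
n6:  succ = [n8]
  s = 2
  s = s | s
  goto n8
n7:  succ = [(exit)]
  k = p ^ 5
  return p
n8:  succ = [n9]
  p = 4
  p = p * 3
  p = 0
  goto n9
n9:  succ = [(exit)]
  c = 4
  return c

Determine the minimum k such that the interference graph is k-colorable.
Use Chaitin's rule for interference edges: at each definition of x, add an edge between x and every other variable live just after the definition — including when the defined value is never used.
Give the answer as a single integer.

Answer: 3

Derivation:
def/use:
  n0: {c,p,s} / ∅
  n1: {c} / ∅
  n2: {c,k} / ∅
  n3: {k} / ∅
  n4: {s} / {c}
  n5: {c,p,s} / {c}
  n6: {s} / ∅
  n7: {k} / {p}
  n8: {p} / ∅
  n9: {c} / ∅

Liveness:
  n0: in=∅ out={c}
  n1: in=∅ out={c}
  n2: in=∅ out=∅
  n3: in={c} out={c}
  n4: in={c} out={c}
  n5: in={c} out={p}
  n6: in=∅ out=∅
  n7: in={p} out=∅
  n8: in=∅ out=∅
  n9: in=∅ out=∅

Interfere edges:
  c: {k,p,s}
  k: {c,p}
  p: {c,k,s}
  s: {c,p}

Registers:
  lower bound: {c,k,p} mutually conflict ⇒ χ ≥ 3
  assign c→r0 k→r2 p→r1 s→r2 — no edge inside a register ⇒ χ ≤ 3
  χ = 3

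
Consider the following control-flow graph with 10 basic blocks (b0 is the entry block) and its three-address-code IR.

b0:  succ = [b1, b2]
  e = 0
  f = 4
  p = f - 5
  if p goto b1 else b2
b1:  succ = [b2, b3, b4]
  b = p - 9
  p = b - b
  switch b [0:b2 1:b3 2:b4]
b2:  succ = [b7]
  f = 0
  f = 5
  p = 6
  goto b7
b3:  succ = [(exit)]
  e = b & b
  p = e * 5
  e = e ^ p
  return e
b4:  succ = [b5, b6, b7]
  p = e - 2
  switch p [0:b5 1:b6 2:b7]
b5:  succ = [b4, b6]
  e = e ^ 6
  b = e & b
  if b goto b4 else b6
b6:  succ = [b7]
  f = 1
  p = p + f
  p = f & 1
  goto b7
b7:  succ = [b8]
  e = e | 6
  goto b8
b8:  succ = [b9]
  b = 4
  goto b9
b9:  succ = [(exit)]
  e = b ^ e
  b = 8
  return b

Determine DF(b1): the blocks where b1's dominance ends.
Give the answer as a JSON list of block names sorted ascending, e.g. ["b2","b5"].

idom tree: b1←b0 b2←b0 b3←b1 b4←b1 b5←b4 b6←b4 b7←b0 b8←b7 b9←b8
Join-block Dom:
  b2: preds {b0,b1}: {b0} ∩ {b0,b1} = {b0}; idom=b0
  b4: preds {b1,b5}: {b0,b1} ∩ {b0,b1,b4,b5} = {b0,b1}; idom=b1
  b6: preds {b4,b5}: {b0,b1,b4} ∩ {b0,b1,b4,b5} = {b0,b1,b4}; idom=b4
  b7: preds {b2,b4,b6}: {b0,b2} ∩ {b0,b1,b4} ∩ {b0,b1,b4,b6} = {b0}; idom=b0

DF walk-up:
  join b2 pred b0: · stop@b0
  join b2 pred b1: b1 stop@b0
  join b4 pred b1: · stop@b1
  join b4 pred b5: b5→b4 stop@b1
  join b6 pred b4: · stop@b4
  join b6 pred b5: b5 stop@b4
  join b7 pred b2: b2 stop@b0
  join b7 pred b4: b4→b1 stop@b0
  join b7 pred b6: b6→b4→b1 stop@b0
  b0 → ∅
  b1 → {b2,b7}
  b2 → {b7}
  b3 → ∅
  b4 → {b4,b7}
  b5 → {b4,b6}
  b6 → {b7}
  b7 → ∅
  b8 → ∅
  b9 → ∅

DF(b1) = ["b2", "b7"]

Answer: ["b2", "b7"]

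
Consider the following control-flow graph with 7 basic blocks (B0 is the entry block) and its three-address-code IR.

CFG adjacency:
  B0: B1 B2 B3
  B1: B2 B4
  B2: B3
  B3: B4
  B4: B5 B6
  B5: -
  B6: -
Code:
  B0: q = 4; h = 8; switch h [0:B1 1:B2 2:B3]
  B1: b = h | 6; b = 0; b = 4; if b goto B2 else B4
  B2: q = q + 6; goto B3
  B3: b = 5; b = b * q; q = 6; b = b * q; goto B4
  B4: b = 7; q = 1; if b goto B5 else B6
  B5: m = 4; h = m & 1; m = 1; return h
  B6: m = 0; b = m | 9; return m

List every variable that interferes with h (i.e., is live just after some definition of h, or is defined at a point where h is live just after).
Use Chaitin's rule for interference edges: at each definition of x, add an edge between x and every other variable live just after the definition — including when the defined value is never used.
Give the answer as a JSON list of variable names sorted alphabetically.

Answer: ["m", "q"]

Working:
Block summaries:
  B0 def {h,q} use ∅
  B1 def {b} use {h}
  B2 def {q} use {q}
  B3 def {b,q} use {q}
  B4 def {b,q} use ∅
  B5 def {h,m} use ∅
  B6 def {b,m} use ∅

Backward fixpoint:
  B0 li=∅ lo={h,q}
  B1 li={h,q} lo={q}
  B2 li={q} lo={q}
  B3 li={q} lo=∅
  B4 li=∅ lo=∅
  B5 li=∅ lo=∅
  B6 li=∅ lo=∅

Conflict graph:
  b — {m,q}
  h — {m,q}
  m — {b,h}
  q — {b,h}

N(h) = ["m", "q"]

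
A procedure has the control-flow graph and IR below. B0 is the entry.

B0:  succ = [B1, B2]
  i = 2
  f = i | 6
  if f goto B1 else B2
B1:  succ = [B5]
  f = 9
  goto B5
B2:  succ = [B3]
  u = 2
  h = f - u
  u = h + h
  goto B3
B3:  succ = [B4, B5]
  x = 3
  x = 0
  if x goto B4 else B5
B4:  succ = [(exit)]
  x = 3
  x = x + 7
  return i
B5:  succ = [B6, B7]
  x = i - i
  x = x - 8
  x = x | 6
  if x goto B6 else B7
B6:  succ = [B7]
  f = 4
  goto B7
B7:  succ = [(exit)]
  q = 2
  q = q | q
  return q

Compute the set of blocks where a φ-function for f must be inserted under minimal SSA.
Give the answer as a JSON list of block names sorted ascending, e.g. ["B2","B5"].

Answer: ["B5", "B7"]

Working:
idom tree: B1←B0 B2←B0 B3←B2 B4←B3 B5←B0 B6←B5 B7←B5
Dom at joins:
  B5: preds {B1,B3}: {B0,B1} ∩ {B0,B2,B3} = {B0}; idom=B0
  B7: preds {B5,B6}: {B0,B5} ∩ {B0,B5,B6} = {B0,B5}; idom=B5

Frontier:
  B5←B1: walk B1 to B0
  B5←B3: walk B3→B2 to B0
  B7←B5: walk · to B5
  B7←B6: walk B6 to B5
  B0 → ∅
  B1 → {B5}
  B2 → {B5}
  B3 → {B5}
  B4 → ∅
  B5 → ∅
  B6 → {B7}
  B7 → ∅

φ for f: defs {B0,B1,B6}
  DF⁺ = {B5,B7}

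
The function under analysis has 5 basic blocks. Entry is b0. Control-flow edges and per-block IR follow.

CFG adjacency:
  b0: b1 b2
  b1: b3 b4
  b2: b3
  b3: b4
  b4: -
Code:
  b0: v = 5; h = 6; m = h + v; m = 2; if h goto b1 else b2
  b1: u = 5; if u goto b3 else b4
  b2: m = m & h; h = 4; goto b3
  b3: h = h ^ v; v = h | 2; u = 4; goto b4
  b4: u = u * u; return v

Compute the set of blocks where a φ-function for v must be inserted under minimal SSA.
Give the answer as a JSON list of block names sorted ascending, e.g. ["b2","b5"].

idom tree: b1←b0 b2←b0 b3←b0 b4←b0
Dom at joins:
  b3: preds {b1,b2}: {b0,b1} ∩ {b0,b2} = {b0}; idom=b0
  b4: preds {b1,b3}: {b0,b1} ∩ {b0,b3} = {b0}; idom=b0

DF walk-up:
  b3←b1: walk b1 to b0
  b3←b2: walk b2 to b0
  b4←b1: walk b1 to b0
  b4←b3: walk b3 to b0
  b0 → ∅
  b1 → {b3,b4}
  b2 → {b3}
  b3 → {b4}
  b4 → ∅

φ for v: defs {b0,b3}
  DF⁺ = {b4}

Answer: ["b4"]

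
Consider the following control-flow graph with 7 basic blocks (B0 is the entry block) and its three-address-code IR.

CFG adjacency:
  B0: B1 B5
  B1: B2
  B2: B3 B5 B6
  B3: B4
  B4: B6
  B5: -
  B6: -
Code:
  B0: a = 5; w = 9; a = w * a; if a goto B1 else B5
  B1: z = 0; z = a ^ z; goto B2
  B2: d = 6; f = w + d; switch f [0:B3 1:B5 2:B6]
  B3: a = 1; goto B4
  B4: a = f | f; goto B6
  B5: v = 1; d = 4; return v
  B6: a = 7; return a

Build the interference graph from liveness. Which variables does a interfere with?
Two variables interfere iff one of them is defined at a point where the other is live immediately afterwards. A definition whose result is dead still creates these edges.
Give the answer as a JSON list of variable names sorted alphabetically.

Answer: ["f", "w", "z"]

Working:
Per-block:
  B0: {a,w} / ∅
  B1: {z} / {a}
  B2: {d,f} / {w}
  B3: {a} / ∅
  B4: {a} / {f}
  B5: {d,v} / ∅
  B6: {a} / ∅

Live sets:
  B0 li=∅ lo={a,w}
  B1 li={a,w} lo={w}
  B2 li={w} lo={f}
  B3 li={f} lo={f}
  B4 li={f} lo=∅
  B5 li=∅ lo=∅
  B6 li=∅ lo=∅

Conflict graph:
  a: {f,w,z}
  d: {v,w}
  f: {a}
  v: {d}
  w: {a,d,z}
  z: {a,w}

N(a) = ["f", "w", "z"]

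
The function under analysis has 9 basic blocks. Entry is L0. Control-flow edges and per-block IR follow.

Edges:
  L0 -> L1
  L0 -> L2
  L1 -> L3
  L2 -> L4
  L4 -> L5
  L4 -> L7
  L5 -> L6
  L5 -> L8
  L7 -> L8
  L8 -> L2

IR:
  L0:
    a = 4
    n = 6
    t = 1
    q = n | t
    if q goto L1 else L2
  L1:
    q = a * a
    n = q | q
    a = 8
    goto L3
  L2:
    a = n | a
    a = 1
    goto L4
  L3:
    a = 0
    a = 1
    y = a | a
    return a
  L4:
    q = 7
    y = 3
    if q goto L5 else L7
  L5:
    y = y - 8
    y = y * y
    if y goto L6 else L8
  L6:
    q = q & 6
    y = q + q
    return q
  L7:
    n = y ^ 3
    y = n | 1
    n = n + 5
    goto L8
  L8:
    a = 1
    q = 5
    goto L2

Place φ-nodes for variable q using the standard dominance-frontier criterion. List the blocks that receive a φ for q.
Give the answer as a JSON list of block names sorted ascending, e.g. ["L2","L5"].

Answer: ["L2"]

Working:
idom tree: L1←L0 L2←L0 L3←L1 L4←L2 L5←L4 L6←L5 L7←L4 L8←L4
Join-block Dom:
  L2: preds {L0,L8}: {L0} ∩ {L0,L2,L4,L8} = {L0}; idom=L0
  L8: preds {L5,L7}: {L0,L2,L4,L5} ∩ {L0,L2,L4,L7} = {L0,L2,L4}; idom=L4

Frontier:
  join L2 pred L0: · stop@L0
  join L2 pred L8: L8→L4→L2 stop@L0
  join L8 pred L5: L5 stop@L4
  join L8 pred L7: L7 stop@L4
  L0 → ∅
  L1 → ∅
  L2 → {L2}
  L3 → ∅
  L4 → {L2}
  L5 → {L8}
  L6 → ∅
  L7 → {L8}
  L8 → {L2}

φ for q: defs {L0,L1,L4,L6,L8}
  DF⁺ = {L2}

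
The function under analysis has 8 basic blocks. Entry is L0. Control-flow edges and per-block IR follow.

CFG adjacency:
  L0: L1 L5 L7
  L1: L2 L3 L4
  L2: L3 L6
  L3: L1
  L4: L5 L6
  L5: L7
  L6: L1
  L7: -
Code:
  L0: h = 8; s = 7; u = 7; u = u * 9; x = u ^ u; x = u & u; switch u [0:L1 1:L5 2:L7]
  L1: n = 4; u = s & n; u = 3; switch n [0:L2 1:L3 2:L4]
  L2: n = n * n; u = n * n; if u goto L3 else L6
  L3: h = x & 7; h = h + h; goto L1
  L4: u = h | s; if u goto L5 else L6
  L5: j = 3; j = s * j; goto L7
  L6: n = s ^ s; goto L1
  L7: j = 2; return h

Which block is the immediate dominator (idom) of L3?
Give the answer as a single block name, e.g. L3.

Answer: L1

Derivation:
idom tree: L1←L0 L2←L1 L3←L1 L4←L1 L5←L0 L6←L1 L7←L0
Dom∩ at merges:
  L1: preds {L0,L3,L6}: {L0} ∩ {L0,L1,L3} ∩ {L0,L1,L6} = {L0}; idom=L0
  L3: preds {L1,L2}: {L0,L1} ∩ {L0,L1,L2} = {L0,L1}; idom=L1
  L5: preds {L0,L4}: {L0} ∩ {L0,L1,L4} = {L0}; idom=L0
  L6: preds {L2,L4}: {L0,L1,L2} ∩ {L0,L1,L4} = {L0,L1}; idom=L1
  L7: preds {L0,L5}: {L0} ∩ {L0,L5} = {L0}; idom=L0

idom(L3) = L1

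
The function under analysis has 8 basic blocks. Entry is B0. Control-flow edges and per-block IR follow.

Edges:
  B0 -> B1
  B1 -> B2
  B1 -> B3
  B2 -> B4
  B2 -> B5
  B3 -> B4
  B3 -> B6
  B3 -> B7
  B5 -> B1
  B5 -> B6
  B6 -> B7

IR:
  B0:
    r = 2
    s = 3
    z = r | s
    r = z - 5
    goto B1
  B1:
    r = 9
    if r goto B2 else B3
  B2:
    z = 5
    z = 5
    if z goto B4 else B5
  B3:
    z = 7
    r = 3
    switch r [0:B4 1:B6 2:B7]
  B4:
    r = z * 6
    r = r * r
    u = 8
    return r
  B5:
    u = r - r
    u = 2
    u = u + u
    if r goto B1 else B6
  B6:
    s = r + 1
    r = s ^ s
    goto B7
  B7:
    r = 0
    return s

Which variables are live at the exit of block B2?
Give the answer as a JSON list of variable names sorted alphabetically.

Answer: ["r", "s", "z"]

Derivation:
Per-block:
  B0: def={r,s,z} ue=∅
  B1: def={r} ue=∅
  B2: def={z} ue=∅
  B3: def={r,z} ue=∅
  B4: def={r,u} ue={z}
  B5: def={u} ue={r}
  B6: def={r,s} ue={r}
  B7: def={r} ue={s}

Backward fixpoint:
  B0: in=∅ out={s}
  B1: in={s} out={r,s}
  B2: in={r,s} out={r,s,z}
  B3: in={s} out={r,s,z}
  B4: in={z} out=∅
  B5: in={r,s} out={r,s}
  B6: in={r} out={s}
  B7: in={s} out=∅

live-out(B2) = ["r", "s", "z"]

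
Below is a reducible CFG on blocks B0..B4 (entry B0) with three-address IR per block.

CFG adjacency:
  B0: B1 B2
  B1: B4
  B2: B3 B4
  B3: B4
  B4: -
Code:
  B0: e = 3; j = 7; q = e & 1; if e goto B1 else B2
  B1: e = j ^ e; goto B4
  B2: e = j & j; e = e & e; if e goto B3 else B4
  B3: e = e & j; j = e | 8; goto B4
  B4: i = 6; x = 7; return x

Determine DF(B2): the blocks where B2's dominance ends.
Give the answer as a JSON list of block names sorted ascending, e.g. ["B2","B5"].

idom tree: B1←B0 B2←B0 B3←B2 B4←B0
Dom∩ at merges:
  B4: preds {B1,B2,B3}: {B0,B1} ∩ {B0,B2} ∩ {B0,B2,B3} = {B0}; idom=B0

DF walk-up:
  B4←B1: walk B1 to B0
  B4←B2: walk B2 to B0
  B4←B3: walk B3→B2 to B0
  DF(B0)=∅
  DF(B1)={B4}
  DF(B2)={B4}
  DF(B3)={B4}
  DF(B4)=∅

DF(B2) = ["B4"]

Answer: ["B4"]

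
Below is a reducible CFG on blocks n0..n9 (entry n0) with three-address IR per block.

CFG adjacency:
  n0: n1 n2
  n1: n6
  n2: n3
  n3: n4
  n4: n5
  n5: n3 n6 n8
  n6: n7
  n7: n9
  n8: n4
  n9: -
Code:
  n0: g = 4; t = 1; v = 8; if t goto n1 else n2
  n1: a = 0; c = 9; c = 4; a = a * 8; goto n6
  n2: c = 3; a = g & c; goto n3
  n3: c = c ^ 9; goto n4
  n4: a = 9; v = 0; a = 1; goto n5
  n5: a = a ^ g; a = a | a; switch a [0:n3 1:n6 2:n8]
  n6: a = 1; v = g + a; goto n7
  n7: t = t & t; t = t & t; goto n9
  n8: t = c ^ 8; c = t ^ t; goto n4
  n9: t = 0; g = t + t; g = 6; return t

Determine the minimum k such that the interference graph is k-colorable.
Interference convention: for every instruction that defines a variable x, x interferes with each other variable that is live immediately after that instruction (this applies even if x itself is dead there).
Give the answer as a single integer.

Block summaries:
  n0: def={g,t,v} ue=∅
  n1: def={a,c} ue=∅
  n2: def={a,c} ue={g}
  n3: def={c} ue={c}
  n4: def={a,v} ue=∅
  n5: def={a} ue={a,g}
  n6: def={a,v} ue={g}
  n7: def={t} ue={t}
  n8: def={c,t} ue={c}
  n9: def={g,t} ue=∅

Backward fixpoint:
  live n0: ∅→{g,t}
  live n1: {g,t}→{g,t}
  live n2: {g,t}→{c,g,t}
  live n3: {c,g,t}→{c,g,t}
  live n4: {c,g,t}→{a,c,g,t}
  live n5: {a,c,g,t}→{c,g,t}
  live n6: {g,t}→{t}
  live n7: {t}→∅
  live n8: {c,g}→{c,g,t}
  live n9: ∅→∅

Interfere edges:
  a↔{c,g,t}
  c↔{a,g,t,v}
  g↔{a,c,t,v}
  t↔{a,c,g,v}
  v↔{c,g,t}

Registers:
  lower bound: {a,c,g,t} mutually conflict ⇒ χ ≥ 4
  assign a→r3 c→r0 g→r1 t→r2 v→r3 — no edge inside a register ⇒ χ ≤ 4
  χ = 4

Answer: 4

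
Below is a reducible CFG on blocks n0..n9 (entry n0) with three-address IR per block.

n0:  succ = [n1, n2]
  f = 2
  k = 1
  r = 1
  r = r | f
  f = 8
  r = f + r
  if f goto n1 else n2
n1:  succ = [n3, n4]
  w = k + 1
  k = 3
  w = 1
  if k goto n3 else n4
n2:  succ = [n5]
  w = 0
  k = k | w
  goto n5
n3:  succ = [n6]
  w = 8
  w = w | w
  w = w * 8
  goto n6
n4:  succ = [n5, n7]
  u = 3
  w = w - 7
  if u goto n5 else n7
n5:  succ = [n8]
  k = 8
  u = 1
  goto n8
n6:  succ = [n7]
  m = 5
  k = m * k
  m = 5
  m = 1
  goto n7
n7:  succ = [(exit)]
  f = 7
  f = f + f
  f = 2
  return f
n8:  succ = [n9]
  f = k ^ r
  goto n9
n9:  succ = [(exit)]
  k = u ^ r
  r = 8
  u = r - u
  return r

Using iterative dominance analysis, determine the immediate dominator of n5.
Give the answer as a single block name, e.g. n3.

Answer: n0

Working:
idom tree: n1←n0 n2←n0 n3←n1 n4←n1 n5←n0 n6←n3 n7←n1 n8←n5 n9←n8
Dom∩ at merges:
  n5: preds {n2,n4}: {n0,n2} ∩ {n0,n1,n4} = {n0}; idom=n0
  n7: preds {n4,n6}: {n0,n1,n4} ∩ {n0,n1,n3,n6} = {n0,n1}; idom=n1

idom(n5) = n0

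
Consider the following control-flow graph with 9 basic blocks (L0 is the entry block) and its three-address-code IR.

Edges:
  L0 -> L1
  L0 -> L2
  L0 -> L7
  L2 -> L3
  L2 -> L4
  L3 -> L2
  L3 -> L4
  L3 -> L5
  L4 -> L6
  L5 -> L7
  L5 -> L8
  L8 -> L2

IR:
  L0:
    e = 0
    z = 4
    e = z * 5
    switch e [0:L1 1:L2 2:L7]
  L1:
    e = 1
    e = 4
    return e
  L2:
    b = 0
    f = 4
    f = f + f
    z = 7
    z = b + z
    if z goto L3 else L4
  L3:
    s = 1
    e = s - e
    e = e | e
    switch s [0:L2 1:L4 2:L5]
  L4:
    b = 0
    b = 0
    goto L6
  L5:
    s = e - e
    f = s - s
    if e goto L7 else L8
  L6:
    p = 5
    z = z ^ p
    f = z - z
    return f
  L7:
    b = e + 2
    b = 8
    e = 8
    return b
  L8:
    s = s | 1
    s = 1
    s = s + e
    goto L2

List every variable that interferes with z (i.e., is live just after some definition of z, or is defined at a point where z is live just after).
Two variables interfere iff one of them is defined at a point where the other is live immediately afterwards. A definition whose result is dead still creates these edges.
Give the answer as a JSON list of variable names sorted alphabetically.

Per-block:
  L0 def {e,z} use ∅
  L1 def {e} use ∅
  L2 def {b,f,z} use ∅
  L3 def {e,s} use {e}
  L4 def {b} use ∅
  L5 def {f,s} use {e}
  L6 def {f,p,z} use {z}
  L7 def {b,e} use {e}
  L8 def {s} use {e,s}

Live sets:
  L0 li=∅ lo={e}
  L1 li=∅ lo=∅
  L2 li={e} lo={e,z}
  L3 li={e,z} lo={e,z}
  L4 li={z} lo={z}
  L5 li={e} lo={e,s}
  L6 li={z} lo=∅
  L7 li={e} lo=∅
  L8 li={e,s} lo={e}

Interfere edges:
  b↔{e,f,z}
  e↔{b,f,s,z}
  f↔{b,e,s}
  p↔{z}
  s↔{e,f,z}
  z↔{b,e,p,s}

N(z) = ["b", "e", "p", "s"]

Answer: ["b", "e", "p", "s"]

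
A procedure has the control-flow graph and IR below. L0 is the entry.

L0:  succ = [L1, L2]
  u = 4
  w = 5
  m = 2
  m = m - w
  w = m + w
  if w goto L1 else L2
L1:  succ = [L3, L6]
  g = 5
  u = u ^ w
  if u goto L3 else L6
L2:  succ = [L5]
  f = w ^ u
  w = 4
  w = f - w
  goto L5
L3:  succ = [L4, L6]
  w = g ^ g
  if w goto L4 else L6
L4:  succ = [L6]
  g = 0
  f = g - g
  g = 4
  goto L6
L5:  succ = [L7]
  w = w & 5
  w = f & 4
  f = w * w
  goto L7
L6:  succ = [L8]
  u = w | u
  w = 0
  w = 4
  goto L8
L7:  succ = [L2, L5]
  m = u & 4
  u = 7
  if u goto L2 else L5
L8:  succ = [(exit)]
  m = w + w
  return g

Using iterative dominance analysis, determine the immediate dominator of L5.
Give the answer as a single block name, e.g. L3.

idom tree: L1←L0 L2←L0 L3←L1 L4←L3 L5←L2 L6←L1 L7←L5 L8←L6
Dom at joins:
  L2: preds {L0,L7}: {L0} ∩ {L0,L2,L5,L7} = {L0}; idom=L0
  L5: preds {L2,L7}: {L0,L2} ∩ {L0,L2,L5,L7} = {L0,L2}; idom=L2
  L6: preds {L1,L3,L4}: {L0,L1} ∩ {L0,L1,L3} ∩ {L0,L1,L3,L4} = {L0,L1}; idom=L1

idom(L5) = L2

Answer: L2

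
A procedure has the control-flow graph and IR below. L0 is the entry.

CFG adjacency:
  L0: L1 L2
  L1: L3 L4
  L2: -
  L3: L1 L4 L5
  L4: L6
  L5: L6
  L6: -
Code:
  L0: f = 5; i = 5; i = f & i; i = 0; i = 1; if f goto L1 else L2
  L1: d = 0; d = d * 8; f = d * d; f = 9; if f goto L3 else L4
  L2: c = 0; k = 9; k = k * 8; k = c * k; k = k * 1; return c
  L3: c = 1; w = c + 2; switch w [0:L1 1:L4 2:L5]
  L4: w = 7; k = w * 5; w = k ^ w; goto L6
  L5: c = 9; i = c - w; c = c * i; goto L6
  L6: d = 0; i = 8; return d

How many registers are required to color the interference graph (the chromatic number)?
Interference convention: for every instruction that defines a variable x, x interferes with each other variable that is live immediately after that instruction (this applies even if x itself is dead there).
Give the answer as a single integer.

def/use:
  L0: {f,i} / ∅
  L1: {d,f} / ∅
  L2: {c,k} / ∅
  L3: {c,w} / ∅
  L4: {k,w} / ∅
  L5: {c,i} / {w}
  L6: {d,i} / ∅

Liveness:
  L0: in=∅ out=∅
  L1: in=∅ out=∅
  L2: in=∅ out=∅
  L3: in=∅ out={w}
  L4: in=∅ out=∅
  L5: in={w} out=∅
  L6: in=∅ out=∅

Interference:
  c: {i,k,w}
  d: {i}
  f: {i}
  i: {c,d,f}
  k: {c,w}
  w: {c,k}

Chromatic number:
  lower bound: {c,k,w} mutually conflict ⇒ χ ≥ 3
  assign c→r0 d→r0 f→r0 i→r1 k→r1 w→r2 — no edge inside a register ⇒ χ ≤ 3
  χ = 3

Answer: 3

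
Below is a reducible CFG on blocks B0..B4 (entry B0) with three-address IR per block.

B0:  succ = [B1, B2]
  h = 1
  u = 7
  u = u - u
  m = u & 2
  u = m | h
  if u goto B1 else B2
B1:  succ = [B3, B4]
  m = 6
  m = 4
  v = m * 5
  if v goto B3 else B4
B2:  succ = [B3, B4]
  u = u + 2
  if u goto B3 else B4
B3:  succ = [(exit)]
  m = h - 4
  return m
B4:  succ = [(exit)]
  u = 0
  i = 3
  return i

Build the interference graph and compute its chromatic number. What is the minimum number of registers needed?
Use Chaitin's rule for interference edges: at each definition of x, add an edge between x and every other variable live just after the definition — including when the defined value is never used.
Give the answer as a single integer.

Per-block:
  B0: {h,m,u} / ∅
  B1: {m,v} / ∅
  B2: {u} / {u}
  B3: {m} / {h}
  B4: {i,u} / ∅

Live sets:
  B0: in=∅ out={h,u}
  B1: in={h} out={h}
  B2: in={h,u} out={h}
  B3: in={h} out=∅
  B4: in=∅ out=∅

Interfere edges:
  h↔{m,u,v}
  i↔∅
  m↔{h}
  u↔{h}
  v↔{h}

Colouring:
  {h,m} pairwise interfere (2-clique) ⇒ χ ≥ 2
  assign h→R0 i→R0 m→R1 u→R1 v→R1 — no edge inside a register ⇒ χ ≤ 2
  χ = 2

Answer: 2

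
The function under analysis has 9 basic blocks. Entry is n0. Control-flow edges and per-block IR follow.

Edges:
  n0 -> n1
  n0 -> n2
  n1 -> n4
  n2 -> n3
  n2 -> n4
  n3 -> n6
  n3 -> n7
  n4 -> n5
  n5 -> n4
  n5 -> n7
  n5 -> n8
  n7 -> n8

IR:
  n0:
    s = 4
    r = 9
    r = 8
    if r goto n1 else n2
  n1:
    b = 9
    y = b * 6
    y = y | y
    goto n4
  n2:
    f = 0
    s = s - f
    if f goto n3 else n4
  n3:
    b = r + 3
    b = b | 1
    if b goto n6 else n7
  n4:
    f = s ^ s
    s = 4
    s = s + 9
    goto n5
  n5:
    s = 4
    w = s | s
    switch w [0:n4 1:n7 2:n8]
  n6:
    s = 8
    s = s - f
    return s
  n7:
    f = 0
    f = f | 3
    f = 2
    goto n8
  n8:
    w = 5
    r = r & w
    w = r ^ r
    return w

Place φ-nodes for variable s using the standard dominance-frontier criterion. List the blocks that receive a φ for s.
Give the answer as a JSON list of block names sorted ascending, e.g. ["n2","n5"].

Answer: ["n4", "n7", "n8"]

Analysis:
idom tree: n1←n0 n2←n0 n3←n2 n4←n0 n5←n4 n6←n3 n7←n0 n8←n0
Dom at joins:
  n4: preds {n1,n2,n5}: {n0,n1} ∩ {n0,n2} ∩ {n0,n4,n5} = {n0}; idom=n0
  n7: preds {n3,n5}: {n0,n2,n3} ∩ {n0,n4,n5} = {n0}; idom=n0
  n8: preds {n5,n7}: {n0,n4,n5} ∩ {n0,n7} = {n0}; idom=n0

Frontier:
  n4←n1: walk n1 to n0
  n4←n2: walk n2 to n0
  n4←n5: walk n5→n4 to n0
  n7←n3: walk n3→n2 to n0
  n7←n5: walk n5→n4 to n0
  n8←n5: walk n5→n4 to n0
  n8←n7: walk n7 to n0
  DF(n0)=∅
  DF(n1)={n4}
  DF(n2)={n4,n7}
  DF(n3)={n7}
  DF(n4)={n4,n7,n8}
  DF(n5)={n4,n7,n8}
  DF(n6)=∅
  DF(n7)={n8}
  DF(n8)=∅

φ for s: defs {n0,n2,n4,n5,n6}
  DF⁺ = {n4,n7,n8}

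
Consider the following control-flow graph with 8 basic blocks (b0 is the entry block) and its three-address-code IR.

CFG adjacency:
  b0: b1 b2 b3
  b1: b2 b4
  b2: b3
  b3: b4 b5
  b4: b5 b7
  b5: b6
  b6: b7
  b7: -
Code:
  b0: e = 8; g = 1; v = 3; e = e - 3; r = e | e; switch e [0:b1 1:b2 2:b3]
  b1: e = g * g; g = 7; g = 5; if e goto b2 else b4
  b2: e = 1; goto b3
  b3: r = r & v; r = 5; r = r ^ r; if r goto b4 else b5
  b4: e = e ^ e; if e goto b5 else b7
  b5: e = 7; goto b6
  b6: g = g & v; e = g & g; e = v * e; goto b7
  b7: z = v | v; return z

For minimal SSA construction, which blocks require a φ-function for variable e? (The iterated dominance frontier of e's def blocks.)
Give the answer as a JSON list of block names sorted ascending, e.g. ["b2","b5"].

Answer: ["b2", "b3", "b4", "b5", "b7"]

Derivation:
idom tree: b1←b0 b2←b0 b3←b0 b4←b0 b5←b0 b6←b5 b7←b0
Dom∩ at merges:
  b2: preds {b0,b1}: {b0} ∩ {b0,b1} = {b0}; idom=b0
  b3: preds {b0,b2}: {b0} ∩ {b0,b2} = {b0}; idom=b0
  b4: preds {b1,b3}: {b0,b1} ∩ {b0,b3} = {b0}; idom=b0
  b5: preds {b3,b4}: {b0,b3} ∩ {b0,b4} = {b0}; idom=b0
  b7: preds {b4,b6}: {b0,b4} ∩ {b0,b5,b6} = {b0}; idom=b0

DF walk-up:
  b2←b0: walk · to b0
  b2←b1: walk b1 to b0
  b3←b0: walk · to b0
  b3←b2: walk b2 to b0
  b4←b1: walk b1 to b0
  b4←b3: walk b3 to b0
  b5←b3: walk b3 to b0
  b5←b4: walk b4 to b0
  b7←b4: walk b4 to b0
  b7←b6: walk b6→b5 to b0
  DF(b0)=∅
  DF(b1)={b2,b4}
  DF(b2)={b3}
  DF(b3)={b4,b5}
  DF(b4)={b5,b7}
  DF(b5)={b7}
  DF(b6)={b7}
  DF(b7)=∅

φ for e: defs {b0,b1,b2,b4,b5,b6}
  DF⁺ = {b2,b3,b4,b5,b7}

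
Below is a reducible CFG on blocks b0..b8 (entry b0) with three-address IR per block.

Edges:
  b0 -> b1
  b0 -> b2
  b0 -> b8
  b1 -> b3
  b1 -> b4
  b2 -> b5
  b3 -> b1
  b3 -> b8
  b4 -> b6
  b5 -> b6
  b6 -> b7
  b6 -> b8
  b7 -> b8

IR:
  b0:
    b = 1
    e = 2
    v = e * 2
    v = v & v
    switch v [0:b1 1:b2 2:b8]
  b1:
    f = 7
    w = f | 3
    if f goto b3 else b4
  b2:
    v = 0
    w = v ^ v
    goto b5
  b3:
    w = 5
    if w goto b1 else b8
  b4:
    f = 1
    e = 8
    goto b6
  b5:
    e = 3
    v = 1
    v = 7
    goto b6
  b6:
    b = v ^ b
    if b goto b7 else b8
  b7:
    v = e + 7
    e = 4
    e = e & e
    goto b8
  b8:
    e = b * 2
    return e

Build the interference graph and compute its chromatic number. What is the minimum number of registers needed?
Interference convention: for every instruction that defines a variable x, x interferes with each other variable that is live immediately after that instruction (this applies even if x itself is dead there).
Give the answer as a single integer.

Answer: 4

Working:
Block summaries:
  b0: def={b,e,v} ue=∅
  b1: def={f,w} ue=∅
  b2: def={v,w} ue=∅
  b3: def={w} ue=∅
  b4: def={e,f} ue=∅
  b5: def={e,v} ue=∅
  b6: def={b} ue={b,v}
  b7: def={e,v} ue={e}
  b8: def={e} ue={b}

Live sets:
  live b0: ∅→{b,v}
  live b1: {b,v}→{b,v}
  live b2: {b}→{b}
  live b3: {b,v}→{b,v}
  live b4: {b,v}→{b,e,v}
  live b5: {b}→{b,e,v}
  live b6: {b,e,v}→{b,e}
  live b7: {b,e}→{b}
  live b8: {b}→∅

Conflict graph:
  b — {e,f,v,w}
  e — {b,v}
  f — {b,v,w}
  v — {b,e,f,w}
  w — {b,f,v}

Chromatic number:
  lower bound: {b,f,v,w} mutually conflict ⇒ χ ≥ 4
  assign b→R0 e→R2 f→R2 v→R1 w→R3 — no edge inside a register ⇒ χ ≤ 4
  χ = 4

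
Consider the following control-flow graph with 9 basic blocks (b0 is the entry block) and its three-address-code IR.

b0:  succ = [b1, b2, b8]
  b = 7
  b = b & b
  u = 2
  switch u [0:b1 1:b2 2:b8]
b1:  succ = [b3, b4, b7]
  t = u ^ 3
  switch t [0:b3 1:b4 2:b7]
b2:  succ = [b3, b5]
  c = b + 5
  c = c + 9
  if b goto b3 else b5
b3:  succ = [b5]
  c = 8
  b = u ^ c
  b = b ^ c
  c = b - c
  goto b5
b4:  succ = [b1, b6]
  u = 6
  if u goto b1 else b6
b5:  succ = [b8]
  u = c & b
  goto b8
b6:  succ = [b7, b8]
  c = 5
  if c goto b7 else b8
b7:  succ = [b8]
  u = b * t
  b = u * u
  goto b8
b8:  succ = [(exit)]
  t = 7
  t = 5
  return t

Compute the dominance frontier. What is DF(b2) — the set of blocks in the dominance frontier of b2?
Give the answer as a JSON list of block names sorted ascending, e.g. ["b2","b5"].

idom tree: b1←b0 b2←b0 b3←b0 b4←b1 b5←b0 b6←b4 b7←b1 b8←b0
Dom∩ at merges:
  b1: preds {b0,b4}: {b0} ∩ {b0,b1,b4} = {b0}; idom=b0
  b3: preds {b1,b2}: {b0,b1} ∩ {b0,b2} = {b0}; idom=b0
  b5: preds {b2,b3}: {b0,b2} ∩ {b0,b3} = {b0}; idom=b0
  b7: preds {b1,b6}: {b0,b1} ∩ {b0,b1,b4,b6} = {b0,b1}; idom=b1
  b8: preds {b0,b5,b6,b7}: {b0} ∩ {b0,b5} ∩ {b0,b1,b4,b6} ∩ {b0,b1,b7} = {b0}; idom=b0

Frontier:
  b1←b0: walk · to b0
  b1←b4: walk b4→b1 to b0
  b3←b1: walk b1 to b0
  b3←b2: walk b2 to b0
  b5←b2: walk b2 to b0
  b5←b3: walk b3 to b0
  b7←b1: walk · to b1
  b7←b6: walk b6→b4 to b1
  b8←b0: walk · to b0
  b8←b5: walk b5 to b0
  b8←b6: walk b6→b4→b1 to b0
  b8←b7: walk b7→b1 to b0
  DF(b0)=∅
  DF(b1)={b1,b3,b8}
  DF(b2)={b3,b5}
  DF(b3)={b5}
  DF(b4)={b1,b7,b8}
  DF(b5)={b8}
  DF(b6)={b7,b8}
  DF(b7)={b8}
  DF(b8)=∅

DF(b2) = ["b3", "b5"]

Answer: ["b3", "b5"]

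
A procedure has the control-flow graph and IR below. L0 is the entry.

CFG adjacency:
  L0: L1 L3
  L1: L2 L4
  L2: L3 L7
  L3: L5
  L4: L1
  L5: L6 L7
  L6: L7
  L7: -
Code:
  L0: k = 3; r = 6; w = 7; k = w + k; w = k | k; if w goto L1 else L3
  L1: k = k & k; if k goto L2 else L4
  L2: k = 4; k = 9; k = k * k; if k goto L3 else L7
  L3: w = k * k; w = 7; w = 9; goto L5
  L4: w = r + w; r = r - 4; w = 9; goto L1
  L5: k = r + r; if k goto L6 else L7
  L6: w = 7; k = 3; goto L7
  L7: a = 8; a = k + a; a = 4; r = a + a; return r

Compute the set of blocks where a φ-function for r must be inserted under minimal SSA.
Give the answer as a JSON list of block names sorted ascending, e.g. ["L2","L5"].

Answer: ["L1", "L3", "L7"]

Derivation:
idom tree: L1←L0 L2←L1 L3←L0 L4←L1 L5←L3 L6←L5 L7←L0
Dom∩ at merges:
  L1: preds {L0,L4}: {L0} ∩ {L0,L1,L4} = {L0}; idom=L0
  L3: preds {L0,L2}: {L0} ∩ {L0,L1,L2} = {L0}; idom=L0
  L7: preds {L2,L5,L6}: {L0,L1,L2} ∩ {L0,L3,L5} ∩ {L0,L3,L5,L6} = {L0}; idom=L0

DF derivation:
  L1←L0: walk · to L0
  L1←L4: walk L4→L1 to L0
  L3←L0: walk · to L0
  L3←L2: walk L2→L1 to L0
  L7←L2: walk L2→L1 to L0
  L7←L5: walk L5→L3 to L0
  L7←L6: walk L6→L5→L3 to L0
  DF(L0)=∅
  DF(L1)={L1,L3,L7}
  DF(L2)={L3,L7}
  DF(L3)={L7}
  DF(L4)={L1}
  DF(L5)={L7}
  DF(L6)={L7}
  DF(L7)=∅

φ for r: defs {L0,L4,L7}
  DF⁺ = {L1,L3,L7}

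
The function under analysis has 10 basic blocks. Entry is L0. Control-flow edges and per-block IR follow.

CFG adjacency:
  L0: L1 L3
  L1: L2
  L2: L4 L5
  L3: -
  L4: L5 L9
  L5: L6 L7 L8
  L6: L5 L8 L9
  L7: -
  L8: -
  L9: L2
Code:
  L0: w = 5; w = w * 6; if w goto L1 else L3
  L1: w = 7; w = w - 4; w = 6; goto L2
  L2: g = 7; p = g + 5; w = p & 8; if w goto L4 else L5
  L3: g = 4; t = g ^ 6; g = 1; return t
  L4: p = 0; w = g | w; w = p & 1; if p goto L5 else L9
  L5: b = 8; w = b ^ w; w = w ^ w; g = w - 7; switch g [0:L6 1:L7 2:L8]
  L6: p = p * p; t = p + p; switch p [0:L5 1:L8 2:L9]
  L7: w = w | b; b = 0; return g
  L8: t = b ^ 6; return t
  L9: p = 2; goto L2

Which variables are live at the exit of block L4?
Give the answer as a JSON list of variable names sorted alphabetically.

Answer: ["p", "w"]

Analysis:
Block summaries:
  L0: def={w} ue=∅
  L1: def={w} ue=∅
  L2: def={g,p,w} ue=∅
  L3: def={g,t} ue=∅
  L4: def={p,w} ue={g,w}
  L5: def={b,g,w} ue={w}
  L6: def={p,t} ue={p}
  L7: def={b,w} ue={b,g,w}
  L8: def={t} ue={b}
  L9: def={p} ue=∅

Live sets:
  live L0: ∅→∅
  live L1: ∅→∅
  live L2: ∅→{g,p,w}
  live L3: ∅→∅
  live L4: {g,w}→{p,w}
  live L5: {p,w}→{b,g,p,w}
  live L6: {b,p,w}→{b,p,w}
  live L7: {b,g,w}→∅
  live L8: {b}→∅
  live L9: ∅→∅

live-out(L4) = ["p", "w"]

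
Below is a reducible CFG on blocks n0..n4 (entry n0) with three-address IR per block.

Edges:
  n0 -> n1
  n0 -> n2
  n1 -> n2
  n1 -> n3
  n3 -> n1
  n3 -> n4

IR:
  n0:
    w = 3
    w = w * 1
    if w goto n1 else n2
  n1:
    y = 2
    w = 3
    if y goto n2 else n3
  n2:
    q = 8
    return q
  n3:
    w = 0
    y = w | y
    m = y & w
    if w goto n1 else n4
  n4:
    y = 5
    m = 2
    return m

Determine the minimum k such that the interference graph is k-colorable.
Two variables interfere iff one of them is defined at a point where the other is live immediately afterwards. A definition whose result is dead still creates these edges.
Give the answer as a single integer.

Per-block:
  n0 def {w} use ∅
  n1 def {w,y} use ∅
  n2 def {q} use ∅
  n3 def {m,w,y} use {y}
  n4 def {m,y} use ∅

Liveness:
  live n0: ∅→∅
  live n1: ∅→{y}
  live n2: ∅→∅
  live n3: {y}→∅
  live n4: ∅→∅

Conflict graph:
  m↔{w}
  q↔∅
  w↔{m,y}
  y↔{w}

Colouring:
  {m,w} pairwise interfere (2-clique) ⇒ χ ≥ 2
  2-colouring: r0={q,w}  r1={m,y}
  χ = 2

Answer: 2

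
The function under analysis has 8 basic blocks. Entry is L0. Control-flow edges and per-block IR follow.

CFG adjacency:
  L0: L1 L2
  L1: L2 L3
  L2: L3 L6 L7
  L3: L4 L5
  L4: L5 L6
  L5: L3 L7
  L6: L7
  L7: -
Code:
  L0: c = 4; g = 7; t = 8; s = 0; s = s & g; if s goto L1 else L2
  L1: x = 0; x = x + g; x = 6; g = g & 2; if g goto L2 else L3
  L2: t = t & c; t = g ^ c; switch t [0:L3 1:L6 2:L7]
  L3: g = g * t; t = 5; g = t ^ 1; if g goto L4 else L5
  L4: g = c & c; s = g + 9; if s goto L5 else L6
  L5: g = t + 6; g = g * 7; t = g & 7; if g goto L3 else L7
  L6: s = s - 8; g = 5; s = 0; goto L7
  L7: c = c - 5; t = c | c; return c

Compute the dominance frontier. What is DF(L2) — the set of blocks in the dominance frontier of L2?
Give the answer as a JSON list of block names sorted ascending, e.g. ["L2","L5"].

Answer: ["L3", "L6", "L7"]

Derivation:
idom tree: L1←L0 L2←L0 L3←L0 L4←L3 L5←L3 L6←L0 L7←L0
Dom at joins:
  L2: preds {L0,L1}: {L0} ∩ {L0,L1} = {L0}; idom=L0
  L3: preds {L1,L2,L5}: {L0,L1} ∩ {L0,L2} ∩ {L0,L3,L5} = {L0}; idom=L0
  L5: preds {L3,L4}: {L0,L3} ∩ {L0,L3,L4} = {L0,L3}; idom=L3
  L6: preds {L2,L4}: {L0,L2} ∩ {L0,L3,L4} = {L0}; idom=L0
  L7: preds {L2,L5,L6}: {L0,L2} ∩ {L0,L3,L5} ∩ {L0,L6} = {L0}; idom=L0

DF derivation:
  L2←L0: walk · to L0
  L2←L1: walk L1 to L0
  L3←L1: walk L1 to L0
  L3←L2: walk L2 to L0
  L3←L5: walk L5→L3 to L0
  L5←L3: walk · to L3
  L5←L4: walk L4 to L3
  L6←L2: walk L2 to L0
  L6←L4: walk L4→L3 to L0
  L7←L2: walk L2 to L0
  L7←L5: walk L5→L3 to L0
  L7←L6: walk L6 to L0
  L0 → ∅
  L1 → {L2,L3}
  L2 → {L3,L6,L7}
  L3 → {L3,L6,L7}
  L4 → {L5,L6}
  L5 → {L3,L7}
  L6 → {L7}
  L7 → ∅

DF(L2) = ["L3", "L6", "L7"]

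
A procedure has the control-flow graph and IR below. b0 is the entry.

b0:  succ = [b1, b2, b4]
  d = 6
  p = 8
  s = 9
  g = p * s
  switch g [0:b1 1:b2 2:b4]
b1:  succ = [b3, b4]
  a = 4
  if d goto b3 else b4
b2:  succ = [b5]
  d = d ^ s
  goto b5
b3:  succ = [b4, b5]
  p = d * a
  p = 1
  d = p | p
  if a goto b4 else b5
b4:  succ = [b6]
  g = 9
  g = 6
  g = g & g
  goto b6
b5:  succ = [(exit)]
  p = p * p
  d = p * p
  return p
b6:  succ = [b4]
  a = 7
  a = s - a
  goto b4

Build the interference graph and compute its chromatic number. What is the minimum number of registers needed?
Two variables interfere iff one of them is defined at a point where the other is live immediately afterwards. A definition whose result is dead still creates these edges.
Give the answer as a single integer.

Answer: 4

Derivation:
Per-block:
  b0 def {d,g,p,s} use ∅
  b1 def {a} use {d}
  b2 def {d} use {d,s}
  b3 def {d,p} use {a,d}
  b4 def {g} use ∅
  b5 def {d,p} use {p}
  b6 def {a} use {s}

Backward fixpoint:
  live b0: ∅→{d,p,s}
  live b1: {d,s}→{a,d,s}
  live b2: {d,p,s}→{p}
  live b3: {a,d,s}→{p,s}
  live b4: {s}→{s}
  live b5: {p}→∅
  live b6: {s}→{s}

Conflict graph:
  a: {d,p,s}
  d: {a,g,p,s}
  g: {d,p,s}
  p: {a,d,g,s}
  s: {a,d,g,p}

Chromatic number:
  lower bound: {a,d,p,s} mutually conflict ⇒ χ ≥ 4
  assign a→r3 d→r0 g→r3 p→r1 s→r2 — no edge inside a register ⇒ χ ≤ 4
  χ = 4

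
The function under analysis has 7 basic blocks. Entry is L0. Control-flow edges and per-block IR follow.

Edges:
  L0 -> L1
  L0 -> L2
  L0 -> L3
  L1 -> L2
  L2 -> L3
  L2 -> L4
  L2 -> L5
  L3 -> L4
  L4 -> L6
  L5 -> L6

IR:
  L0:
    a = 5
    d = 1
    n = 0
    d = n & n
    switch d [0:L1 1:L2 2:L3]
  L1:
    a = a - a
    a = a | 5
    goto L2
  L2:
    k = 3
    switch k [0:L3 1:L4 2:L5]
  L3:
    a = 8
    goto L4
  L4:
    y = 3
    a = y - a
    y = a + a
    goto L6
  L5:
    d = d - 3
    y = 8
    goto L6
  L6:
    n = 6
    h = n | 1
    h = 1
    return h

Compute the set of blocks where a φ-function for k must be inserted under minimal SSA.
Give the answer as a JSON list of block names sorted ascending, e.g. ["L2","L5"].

idom tree: L1←L0 L2←L0 L3←L0 L4←L0 L5←L2 L6←L0
Dom at joins:
  L2: preds {L0,L1}: {L0} ∩ {L0,L1} = {L0}; idom=L0
  L3: preds {L0,L2}: {L0} ∩ {L0,L2} = {L0}; idom=L0
  L4: preds {L2,L3}: {L0,L2} ∩ {L0,L3} = {L0}; idom=L0
  L6: preds {L4,L5}: {L0,L4} ∩ {L0,L2,L5} = {L0}; idom=L0

DF derivation:
  L2←L0: walk · to L0
  L2←L1: walk L1 to L0
  L3←L0: walk · to L0
  L3←L2: walk L2 to L0
  L4←L2: walk L2 to L0
  L4←L3: walk L3 to L0
  L6←L4: walk L4 to L0
  L6←L5: walk L5→L2 to L0
  L0 → ∅
  L1 → {L2}
  L2 → {L3,L4,L6}
  L3 → {L4}
  L4 → {L6}
  L5 → {L6}
  L6 → ∅

φ for k: defs {L2}
  DF⁺ = {L3,L4,L6}

Answer: ["L3", "L4", "L6"]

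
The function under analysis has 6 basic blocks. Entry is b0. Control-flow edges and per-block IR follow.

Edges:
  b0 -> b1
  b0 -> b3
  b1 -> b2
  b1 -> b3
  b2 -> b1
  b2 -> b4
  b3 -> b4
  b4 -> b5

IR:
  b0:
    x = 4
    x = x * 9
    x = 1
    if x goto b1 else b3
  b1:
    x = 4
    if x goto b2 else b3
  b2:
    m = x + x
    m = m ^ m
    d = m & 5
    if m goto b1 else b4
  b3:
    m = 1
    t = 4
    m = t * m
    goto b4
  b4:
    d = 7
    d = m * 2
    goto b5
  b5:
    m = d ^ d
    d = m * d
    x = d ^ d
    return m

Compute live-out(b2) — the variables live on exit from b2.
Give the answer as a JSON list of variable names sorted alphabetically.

Answer: ["m"]

Working:
Block summaries:
  b0: def={x} ue=∅
  b1: def={x} ue=∅
  b2: def={d,m} ue={x}
  b3: def={m,t} ue=∅
  b4: def={d} ue={m}
  b5: def={d,m,x} ue={d}

Live sets:
  b0 li=∅ lo=∅
  b1 li=∅ lo={x}
  b2 li={x} lo={m}
  b3 li=∅ lo={m}
  b4 li={m} lo={d}
  b5 li={d} lo=∅

live-out(b2) = ["m"]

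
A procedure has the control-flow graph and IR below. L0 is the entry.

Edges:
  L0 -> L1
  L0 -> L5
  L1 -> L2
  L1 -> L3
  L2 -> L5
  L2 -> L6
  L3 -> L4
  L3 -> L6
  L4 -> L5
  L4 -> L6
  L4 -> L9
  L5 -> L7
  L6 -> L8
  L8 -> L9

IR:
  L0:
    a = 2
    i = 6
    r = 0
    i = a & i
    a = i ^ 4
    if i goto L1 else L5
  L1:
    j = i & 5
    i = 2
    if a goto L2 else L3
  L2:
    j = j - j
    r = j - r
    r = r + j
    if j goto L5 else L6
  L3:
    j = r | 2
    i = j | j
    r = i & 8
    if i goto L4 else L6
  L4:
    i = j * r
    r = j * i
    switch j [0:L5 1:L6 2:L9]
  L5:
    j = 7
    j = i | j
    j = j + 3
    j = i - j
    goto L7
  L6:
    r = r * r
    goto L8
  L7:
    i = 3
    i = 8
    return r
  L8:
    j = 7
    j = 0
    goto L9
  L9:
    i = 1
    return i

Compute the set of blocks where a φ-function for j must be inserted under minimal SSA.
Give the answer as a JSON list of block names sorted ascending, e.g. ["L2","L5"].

Answer: ["L5", "L6", "L9"]

Working:
idom tree: L1←L0 L2←L1 L3←L1 L4←L3 L5←L0 L6←L1 L7←L5 L8←L6 L9←L1
Join-block Dom:
  L5: preds {L0,L2,L4}: {L0} ∩ {L0,L1,L2} ∩ {L0,L1,L3,L4} = {L0}; idom=L0
  L6: preds {L2,L3,L4}: {L0,L1,L2} ∩ {L0,L1,L3} ∩ {L0,L1,L3,L4} = {L0,L1}; idom=L1
  L9: preds {L4,L8}: {L0,L1,L3,L4} ∩ {L0,L1,L6,L8} = {L0,L1}; idom=L1

Frontier:
  join L5 pred L0: · stop@L0
  join L5 pred L2: L2→L1 stop@L0
  join L5 pred L4: L4→L3→L1 stop@L0
  join L6 pred L2: L2 stop@L1
  join L6 pred L3: L3 stop@L1
  join L6 pred L4: L4→L3 stop@L1
  join L9 pred L4: L4→L3 stop@L1
  join L9 pred L8: L8→L6 stop@L1
  DF(L0)=∅
  DF(L1)={L5}
  DF(L2)={L5,L6}
  DF(L3)={L5,L6,L9}
  DF(L4)={L5,L6,L9}
  DF(L5)=∅
  DF(L6)={L9}
  DF(L7)=∅
  DF(L8)={L9}
  DF(L9)=∅

φ for j: defs {L1,L2,L3,L5,L8}
  DF⁺ = {L5,L6,L9}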